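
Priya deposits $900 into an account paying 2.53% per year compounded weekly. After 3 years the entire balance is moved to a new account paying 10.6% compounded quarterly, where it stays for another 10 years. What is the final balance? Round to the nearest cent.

Phase 1: 900·(1 + 0.0253/52)^156 ≈ 970.9513.
Phase 2: 970.9513·(1 + 0.0265)^40 ≈ 2,764.1117.

$2,764.11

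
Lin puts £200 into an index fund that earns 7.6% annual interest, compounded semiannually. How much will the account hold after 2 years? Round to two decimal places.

Growth factor = (1 + 0.038)^4 ≈ 1.16088557.
A ≈ 200 × 1.16088557 ≈ 232.1771.

£232.18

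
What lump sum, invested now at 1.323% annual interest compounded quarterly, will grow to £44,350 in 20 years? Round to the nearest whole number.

£34,054

Periodic rate = 1.323%/4 = 0.0033075; 80 periods.
P = 44,350/(1 + 0.0033075)^80 ≈ 44,350/1.3023409557 ≈ 34,054.0623.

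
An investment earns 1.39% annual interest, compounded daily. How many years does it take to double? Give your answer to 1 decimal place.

(1 + 0.0000380822)^(365t) = 2.
365t = ln 2 / ln(1 + 0.0000380822) ≈ 0.69315/3.80815e-05 ≈ 18201.6934.
t ≈ 49.8677.

49.9 years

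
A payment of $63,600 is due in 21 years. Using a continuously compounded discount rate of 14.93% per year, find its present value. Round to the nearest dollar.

P = A·e^(−rt) = 63,600·e^(−3.1353).
e^(−3.1353) ≈ 0.04348670586, so P ≈ 2,765.7545.

$2,766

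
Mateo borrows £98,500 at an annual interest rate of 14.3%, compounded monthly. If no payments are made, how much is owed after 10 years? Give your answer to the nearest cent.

£408,137.13

Periodic rate = 14.3%/12 = 0.0119167; periods = 12·10 = 120.
A = 98,500·(1 + 0.143/12)^120 ≈ 98,500·4.14352416801 ≈ 408,137.1305.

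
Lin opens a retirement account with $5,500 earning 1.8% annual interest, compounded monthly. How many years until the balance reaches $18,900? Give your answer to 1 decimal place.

68.6 years

(1 + 0.0015)^(12t) = 18,900/5,500 = 3.4364.
12t·ln(1 + 0.0015) = ln(3.4364); 12t = 1.2344/0.00149888 ≈ 823.5596.
t ≈ 68.6300 years.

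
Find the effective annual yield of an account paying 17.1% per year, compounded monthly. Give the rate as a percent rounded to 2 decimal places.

EAR = (1 + 17.1%/12)^12 − 1 = (1 + 0.01425)^12 − 1.
(1 + 0.01425)^12 ≈ 1.18506, so EAR ≈ 18.50596%.

18.51%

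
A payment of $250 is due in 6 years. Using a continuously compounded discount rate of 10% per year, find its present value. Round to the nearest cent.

P = A·e^(−rt) = 250·e^(−0.6).
e^(−0.6) ≈ 0.548811636, so P ≈ 137.2029.

$137.20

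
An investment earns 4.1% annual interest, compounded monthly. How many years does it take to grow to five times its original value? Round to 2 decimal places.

(1 + 0.00341667)^(12t) = 5.
12t = ln 5 / ln(1 + 0.00341667) ≈ 1.6094/0.00341084 ≈ 471.8593.
t ≈ 39.3216.

39.32 years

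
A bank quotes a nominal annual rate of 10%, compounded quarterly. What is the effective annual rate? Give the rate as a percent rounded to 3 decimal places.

One year is 4 periods at 0.025 each: (1 + 0.025)^4 ≈ 1.103813.
EAR = 1.103813 − 1 ≈ 10.38129%.

10.381%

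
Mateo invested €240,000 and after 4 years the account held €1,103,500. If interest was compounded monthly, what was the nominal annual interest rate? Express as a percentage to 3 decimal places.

38.753%

The 48-period growth factor is 1,103,500/240,000 = 4.59792.
r/12 = 4.59792^(1/48) − 1 ≈ 0.0322939, so r ≈ 12·0.0322939 = 38.75267%.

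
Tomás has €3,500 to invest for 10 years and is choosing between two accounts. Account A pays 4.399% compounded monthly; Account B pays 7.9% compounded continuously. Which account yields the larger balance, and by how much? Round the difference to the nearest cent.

Account B, by €2,282.32

A: (1 + 0.04399/12)^120 ≈ 1.551303686, so 3,500 × 1.551303686 ≈ 5,429.5629.
B: e^(0.079·10) = e^0.79 ≈ 2.203396426, so 3,500 × 2.203396426 ≈ 7,711.8875.
Difference ≈ 2,282.3246 in favor of B.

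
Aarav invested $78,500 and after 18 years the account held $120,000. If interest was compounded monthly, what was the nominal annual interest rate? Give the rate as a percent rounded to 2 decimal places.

(1 + r/12)^216 = 120,000/78,500 = 1.52866.
1 + r/12 = 1.52866^(1/216) ≈ 1.001967, so r/12 ≈ 0.00196671.
r ≈ 12·0.00196671 = 2.36006%.

2.36%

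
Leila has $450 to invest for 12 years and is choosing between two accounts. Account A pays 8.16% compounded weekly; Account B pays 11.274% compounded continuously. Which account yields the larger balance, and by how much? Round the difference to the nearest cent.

Account B, by $543.72

Account A growth factor: (1 + 0.0816/52)^624 ≈ 2.660282998; balance ≈ 1,197.1273.
Account B growth factor: e^(0.11274·12) = e^1.35288 ≈ 3.868550929; balance ≈ 1,740.8479.
Account B is larger by 543.7206.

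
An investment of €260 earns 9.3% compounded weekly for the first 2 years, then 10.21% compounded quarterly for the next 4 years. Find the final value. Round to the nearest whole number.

After 2 years at 9.3%: 260 × 1.20422219 ≈ 313.0978.
Then 4 years at 10.21%: 313.0978 × 1.49671817 ≈ 468.6191.

€469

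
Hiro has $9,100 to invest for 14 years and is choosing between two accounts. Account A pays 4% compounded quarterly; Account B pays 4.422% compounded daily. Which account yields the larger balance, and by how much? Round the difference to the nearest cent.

Account A growth factor: (1 + 0.01)^56 ≈ 1.7458098192; balance ≈ 15,886.8694.
Account B growth factor: (1 + 0.04422/365)^5110 ≈ 1.8571489739; balance ≈ 16,900.0557.
Account B is larger by 1,013.1863.

Account B, by $1,013.19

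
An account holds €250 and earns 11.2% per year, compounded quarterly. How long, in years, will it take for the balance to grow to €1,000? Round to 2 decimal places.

12.55 years

(1 + 0.028)^(4t) = 1,000/250 = 4.
4t·ln(1 + 0.028) = ln(4); 4t = 1.3863/0.0276152 ≈ 50.2005.
t ≈ 12.5501 years.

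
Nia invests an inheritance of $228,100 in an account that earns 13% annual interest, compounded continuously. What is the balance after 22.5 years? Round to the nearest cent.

A = P·e^(rt) = 228,100·e^(0.13·22.5) = 228,100·e^2.925.
e^2.925 ≈ 18.6342260499, so A ≈ 4,250,466.9620.

$4,250,466.96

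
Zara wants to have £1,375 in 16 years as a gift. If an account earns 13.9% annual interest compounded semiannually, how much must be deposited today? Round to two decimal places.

Growth factor = (1 + 0.0695)^32 ≈ 8.585888516.
P = 1,375/8.585888516 ≈ 160.1465.

£160.15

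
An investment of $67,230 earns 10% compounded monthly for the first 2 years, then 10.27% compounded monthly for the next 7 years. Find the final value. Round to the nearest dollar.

Phase 1: 67,230·(1 + 0.1/12)^24 ≈ 82,046.8843.
Phase 2: 82,046.8843·(1 + 0.1027/12)^84 ≈ 167,860.2841.

$167,860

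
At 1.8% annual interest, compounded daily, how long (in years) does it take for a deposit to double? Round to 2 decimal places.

(1 + 0.0000493151)^(365t) = 2.
365t = ln 2 / ln(1 + 0.0000493151) ≈ 0.69315/4.93139e-05 ≈ 14055.8311.
t ≈ 38.5091.

38.51 years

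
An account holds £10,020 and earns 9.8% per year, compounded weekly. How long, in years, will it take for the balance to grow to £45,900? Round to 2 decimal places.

15.54 years

(1 + 0.00188462)^(52t) = 45,900/10,020 = 4.5808.
52t·ln(1 + 0.00188462) = ln(4.5808); 52t = 1.5219/0.00188284 ≈ 808.2899.
t ≈ 15.5440 years.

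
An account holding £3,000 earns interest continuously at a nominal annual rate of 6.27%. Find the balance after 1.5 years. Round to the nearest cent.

£3,295.84

A = P·e^(rt) = 3,000·e^(0.0627·1.5) = 3,000·e^0.09405.
e^0.09405 ≈ 1.098614675, so A ≈ 3,295.8440.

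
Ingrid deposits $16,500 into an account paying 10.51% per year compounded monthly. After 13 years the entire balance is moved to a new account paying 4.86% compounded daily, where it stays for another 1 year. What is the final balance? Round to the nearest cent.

Phase 1: 16,500·(1 + 0.1051/12)^156 ≈ 64,309.7873.
Phase 2: 64,309.7873·(1 + 0.0486/365)^365 ≈ 67,512.2186.

$67,512.22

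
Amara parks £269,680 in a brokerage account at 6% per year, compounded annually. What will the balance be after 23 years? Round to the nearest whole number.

Annual rate = 6% = 0.06; years = 23.
A = 269,680·(1 + 0.06)^23 ≈ 269,680·3.819749661573 ≈ 1,030,110.0887.

£1,030,110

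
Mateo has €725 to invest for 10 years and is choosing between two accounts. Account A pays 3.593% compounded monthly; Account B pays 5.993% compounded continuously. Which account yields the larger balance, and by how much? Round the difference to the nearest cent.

A: (1 + 0.03593/12)^120 ≈ 1.431557725, so 725 × 1.431557725 ≈ 1,037.8794.
B: e^(0.05993·10) = e^0.5993 ≈ 1.820843764, so 725 × 1.820843764 ≈ 1,320.1117.
Difference ≈ 282.2324 in favor of B.

Account B, by €282.23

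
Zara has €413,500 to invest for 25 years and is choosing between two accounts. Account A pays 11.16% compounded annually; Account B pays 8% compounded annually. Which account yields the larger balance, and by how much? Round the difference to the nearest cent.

A: (1 + 0.1116)^25 ≈ 14.08359256792, so 413,500 × 14.08359256792 ≈ 5,823,565.5268.
B: (1 + 0.08)^25 ≈ 6.848475196219, so 413,500 × 6.848475196219 ≈ 2,831,844.4936.
Difference ≈ 2,991,721.0332 in favor of A.

Account A, by €2,991,721.03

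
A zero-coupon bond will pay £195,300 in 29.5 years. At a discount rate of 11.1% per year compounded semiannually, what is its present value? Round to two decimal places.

£8,066.15

Periodic rate = 11.1%/2 = 0.0555; 59 periods.
P = 195,300/(1 + 0.0555)^59 ≈ 195,300/24.2122985852 ≈ 8,066.1487.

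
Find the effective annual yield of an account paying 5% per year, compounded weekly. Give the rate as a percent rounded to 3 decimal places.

5.125%

EAR = (1 + 5%/52)^52 − 1 = (1 + 0.000961538)^52 − 1.
(1 + 0.000961538)^52 ≈ 1.051246, so EAR ≈ 5.12458%.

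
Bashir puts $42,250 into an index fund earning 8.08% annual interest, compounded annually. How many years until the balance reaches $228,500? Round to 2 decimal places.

21.72 years

(1 + 0.0808)^t = 228,500/42,250 = 5.4083.
t·ln(1 + 0.0808) = ln(5.4083); t = 1.6879/0.0777015 ≈ 21.7233.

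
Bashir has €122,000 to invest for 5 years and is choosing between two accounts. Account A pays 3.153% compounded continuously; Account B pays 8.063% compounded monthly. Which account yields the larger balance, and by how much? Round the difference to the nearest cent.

Account A growth factor: e^(0.03153·5) = e^0.15765 ≈ 1.17075635827; balance ≈ 142,832.2757.
Account B growth factor: (1 + 0.08063/12)^60 ≈ 1.49451482231; balance ≈ 182,330.8083.
Account B is larger by 39,498.5326.

Account B, by €39,498.53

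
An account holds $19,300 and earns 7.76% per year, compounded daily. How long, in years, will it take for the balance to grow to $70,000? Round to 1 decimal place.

(1 + 0.000212603)^(365t) = 70,000/19,300 = 3.6269.
365t·ln(1 + 0.000212603) = ln(3.6269); 365t = 1.2884/0.00021258 ≈ 6060.7267.
t ≈ 16.6047 years.

16.6 years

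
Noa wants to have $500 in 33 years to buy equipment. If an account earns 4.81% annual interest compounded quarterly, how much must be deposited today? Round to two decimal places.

$103.21

Growth factor = (1 + 0.012025)^132 ≈ 4.84444256.
P = 500/4.84444256 ≈ 103.2110.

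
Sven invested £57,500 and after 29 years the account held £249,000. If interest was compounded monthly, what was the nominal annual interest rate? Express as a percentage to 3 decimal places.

5.065%

The 348-period growth factor is 249,000/57,500 = 4.33043.
r/12 = 4.33043^(1/348) − 1 ≈ 0.00422057, so r ≈ 12·0.00422057 = 5.06469%.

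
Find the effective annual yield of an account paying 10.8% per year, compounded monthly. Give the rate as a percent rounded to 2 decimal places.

11.35%

One year is 12 periods at 0.009 each: (1 + 0.009)^12 ≈ 1.11351.
EAR = 1.11351 − 1 ≈ 11.35097%.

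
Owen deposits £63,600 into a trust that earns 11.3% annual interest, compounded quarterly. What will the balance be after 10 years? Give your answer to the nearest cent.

£193,823.24

Growth factor = (1 + 0.02825)^40 ≈ 3.04753517677.
A ≈ 63,600 × 3.04753517677 ≈ 193,823.2372.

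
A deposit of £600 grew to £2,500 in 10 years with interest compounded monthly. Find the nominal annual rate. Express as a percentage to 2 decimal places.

(1 + r/12)^120 = 2,500/600 = 4.16667.
1 + r/12 = 4.16667^(1/120) ≈ 1.011964, so r/12 ≈ 0.0119636.
r ≈ 12·0.0119636 = 14.35636%.

14.36%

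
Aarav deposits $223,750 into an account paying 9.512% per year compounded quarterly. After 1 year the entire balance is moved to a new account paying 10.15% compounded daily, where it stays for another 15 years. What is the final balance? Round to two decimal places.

$1,126,447.72

Phase 1: 223,750·(1 + 0.02378)^4 ≈ 245,804.3751.
Phase 2: 245,804.3751·(1 + 0.1015/365)^5475 ≈ 1,126,447.7154.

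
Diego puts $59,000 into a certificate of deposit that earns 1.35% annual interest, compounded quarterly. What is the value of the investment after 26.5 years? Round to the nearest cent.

$84,325.57

Growth factor = (1 + 0.003375)^106 ≈ 1.4292468851.
A ≈ 59,000 × 1.4292468851 ≈ 84,325.5662.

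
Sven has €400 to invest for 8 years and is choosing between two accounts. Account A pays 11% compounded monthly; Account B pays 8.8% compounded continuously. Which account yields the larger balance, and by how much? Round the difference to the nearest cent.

Account A, by €151.77

Account A growth factor: (1 + 0.11/12)^96 ≈ 2.40125411; balance ≈ 960.5016.
Account B growth factor: e^(0.088·8) = e^0.704 ≈ 2.02182385; balance ≈ 808.7295.
Account A is larger by 151.7721.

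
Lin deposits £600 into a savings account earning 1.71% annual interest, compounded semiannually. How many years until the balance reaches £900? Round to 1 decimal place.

23.8 years

(1 + 0.00855)^(2t) = 900/600 = 1.5.
2t·ln(1 + 0.00855) = ln(1.5); 2t = 0.40547/0.00851366 ≈ 47.6253.
t ≈ 23.8126 years.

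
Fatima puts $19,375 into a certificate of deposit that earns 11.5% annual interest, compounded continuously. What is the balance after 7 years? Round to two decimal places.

$43,335.99

A = P·e^(rt) = 19,375·e^(0.115·7) = 19,375·e^0.805.
e^0.805 ≈ 2.2366964988, so A ≈ 43,335.9947.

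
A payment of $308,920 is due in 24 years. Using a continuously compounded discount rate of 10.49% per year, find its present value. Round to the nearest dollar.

$24,915

P = A·e^(−rt) = 308,920·e^(−2.5176).
e^(−2.5176) ≈ 0.0806529417149, so P ≈ 24,915.3068.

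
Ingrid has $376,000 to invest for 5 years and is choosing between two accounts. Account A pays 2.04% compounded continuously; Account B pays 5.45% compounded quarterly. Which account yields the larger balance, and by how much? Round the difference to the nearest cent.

A: e^(0.0204·5) = e^0.102 ≈ 1.10738347173, so 376,000 × 1.10738347173 ≈ 416,376.1854.
B: (1 + 0.013625)^20 ≈ 1.31082968708, so 376,000 × 1.31082968708 ≈ 492,871.9623.
Difference ≈ 76,495.7770 in favor of B.

Account B, by $76,495.78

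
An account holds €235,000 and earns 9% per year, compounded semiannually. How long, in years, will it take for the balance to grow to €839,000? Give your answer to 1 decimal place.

14.5 years

(1 + 0.045)^(2t) = 839,000/235,000 = 3.5702.
2t·ln(1 + 0.045) = ln(3.5702); 2t = 1.2726/0.0440169 ≈ 28.9122.
t ≈ 14.4561 years.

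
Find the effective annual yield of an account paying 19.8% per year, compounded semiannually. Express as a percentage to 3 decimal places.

20.780%

EAR = (1 + 19.8%/2)^2 − 1 = (1 + 0.099)^2 − 1.
(1 + 0.099)^2 ≈ 1.207801, so EAR ≈ 20.78010%.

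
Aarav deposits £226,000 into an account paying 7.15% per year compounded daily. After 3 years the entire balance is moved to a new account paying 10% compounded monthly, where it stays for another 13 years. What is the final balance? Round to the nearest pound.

After 3 years at 7.15%: 226,000 × 1.239216089104 ≈ 280,062.8361.
Then 13 years at 10%: 280,062.8361 × 3.649584184655 ≈ 1,022,112.8975.

£1,022,113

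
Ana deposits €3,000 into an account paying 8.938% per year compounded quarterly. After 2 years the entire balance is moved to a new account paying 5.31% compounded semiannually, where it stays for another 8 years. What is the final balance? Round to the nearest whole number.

After 2 years at 8.938%: 3,000 × 1.193382922 ≈ 3,580.1488.
Then 8 years at 5.31%: 3,580.1488 × 1.520833664 ≈ 5,444.8108.

€5,445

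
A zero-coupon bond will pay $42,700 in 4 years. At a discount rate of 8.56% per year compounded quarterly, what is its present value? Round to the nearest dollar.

$30,429

Periodic rate = 8.56%/4 = 0.0214; 16 periods.
P = 42,700/(1 + 0.0214)^16 ≈ 42,700/1.403245494 ≈ 30,429.4581.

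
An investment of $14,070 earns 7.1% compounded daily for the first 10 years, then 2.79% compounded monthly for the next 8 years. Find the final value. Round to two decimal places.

$35,763.10

Phase 1: 14,070·(1 + 0.071/365)^3650 ≈ 28,616.2811.
Phase 2: 28,616.2811·(1 + 0.002325)^96 ≈ 35,763.1043.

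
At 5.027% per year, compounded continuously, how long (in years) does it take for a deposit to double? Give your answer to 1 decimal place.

13.8 years

e^(0.05027t) = 2, so 0.05027t = ln 2 ≈ 0.69315.
t ≈ 0.69315/0.05027 ≈ 13.7885.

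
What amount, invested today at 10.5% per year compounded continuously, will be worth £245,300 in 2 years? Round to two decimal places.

P = A·e^(−rt) = 245,300·e^(−0.21).
e^(−0.21) ≈ 0.81058424597, so P ≈ 198,836.3155.

£198,836.32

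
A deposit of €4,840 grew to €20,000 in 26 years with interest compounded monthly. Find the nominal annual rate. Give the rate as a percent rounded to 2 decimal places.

(1 + r/12)^312 = 20,000/4,840 = 4.13223.
1 + r/12 = 4.13223^(1/312) ≈ 1.004558, so r/12 ≈ 0.00455785.
r ≈ 12·0.00455785 = 5.46942%.

5.47%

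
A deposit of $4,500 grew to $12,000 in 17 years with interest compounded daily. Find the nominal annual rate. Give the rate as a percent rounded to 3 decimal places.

5.770%

(1 + r/365)^6205 = 12,000/4,500 = 2.66667.
1 + r/365 = 2.66667^(1/6205) ≈ 1.000158, so r/365 ≈ 0.000158083.
r ≈ 365·0.000158083 = 5.77004%.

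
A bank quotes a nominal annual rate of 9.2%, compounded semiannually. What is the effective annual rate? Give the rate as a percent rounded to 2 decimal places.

9.41%

One year is 2 periods at 0.046 each: (1 + 0.046)^2 ≈ 1.094116.
EAR = 1.094116 − 1 ≈ 9.41160%.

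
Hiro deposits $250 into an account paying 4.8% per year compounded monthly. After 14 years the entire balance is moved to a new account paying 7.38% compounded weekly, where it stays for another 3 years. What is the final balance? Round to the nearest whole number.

$610

After 14 years at 4.8%: 250 × 1.95552671 ≈ 488.8817.
Then 3 years at 7.38%: 488.8817 × 1.24762662 ≈ 609.9418.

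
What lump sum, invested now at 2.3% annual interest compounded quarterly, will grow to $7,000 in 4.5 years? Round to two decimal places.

$6,313.60

Periodic rate = 2.3%/4 = 0.00575; 18 periods.
P = 7,000/(1 + 0.00575)^18 ≈ 7,000/1.108717091 ≈ 6,313.6034.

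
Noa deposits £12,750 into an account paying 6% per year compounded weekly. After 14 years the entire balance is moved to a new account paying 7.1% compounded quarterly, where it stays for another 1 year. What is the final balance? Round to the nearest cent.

£31,671.72

After 14 years at 6%: 12,750 × 2.315245564 ≈ 29,519.3809.
Then 1 years at 7.1%: 29,519.3809 × 1.0729128437 ≈ 31,671.7229.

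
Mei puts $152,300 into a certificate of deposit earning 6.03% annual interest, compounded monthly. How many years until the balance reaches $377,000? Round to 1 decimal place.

We need (1 + 0.005025)^(12t) = 2.4754, so 12t = ln 2.4754 / ln 1.005025 ≈ 180.8295.
t ≈ 180.8295/12 = 15.0691 years.

15.1 years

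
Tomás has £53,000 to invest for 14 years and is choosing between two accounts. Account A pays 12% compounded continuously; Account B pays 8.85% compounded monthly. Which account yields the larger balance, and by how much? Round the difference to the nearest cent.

A: e^(0.12·14) = e^1.68 ≈ 5.36555597112, so 53,000 × 5.36555597112 ≈ 284,374.4665.
B: (1 + 0.007375)^168 ≈ 3.43650005405, so 53,000 × 3.43650005405 ≈ 182,134.5029.
Difference ≈ 102,239.9636 in favor of A.

Account A, by £102,239.96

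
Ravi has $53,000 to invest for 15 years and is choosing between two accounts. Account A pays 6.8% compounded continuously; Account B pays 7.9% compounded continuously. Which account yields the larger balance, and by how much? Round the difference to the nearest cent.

Account B, by $26,367.08

Account A growth factor: e^(0.068·15) = e^1.02 ≈ 2.77319476396; balance ≈ 146,979.3225.
Account B growth factor: e^(0.079·15) = e^1.185 ≈ 3.27068682147; balance ≈ 173,346.4015.
Account B is larger by 26,367.0790.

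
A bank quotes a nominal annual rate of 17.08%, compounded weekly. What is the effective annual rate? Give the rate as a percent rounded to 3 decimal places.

18.592%

One year is 52 periods at 0.00328462 each: (1 + 0.00328462)^52 ≈ 1.185921.
EAR = 1.185921 − 1 ≈ 18.59215%.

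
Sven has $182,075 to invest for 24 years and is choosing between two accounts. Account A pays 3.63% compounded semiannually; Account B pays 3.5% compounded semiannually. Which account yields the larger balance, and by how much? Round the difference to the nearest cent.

Account A growth factor: (1 + 0.01815)^48 ≈ 2.37118123101; balance ≈ 431,732.8226.
Account B growth factor: (1 + 0.0175)^48 ≈ 2.2995987244; balance ≈ 418,699.4377.
Account A is larger by 13,033.3849.

Account A, by $13,033.38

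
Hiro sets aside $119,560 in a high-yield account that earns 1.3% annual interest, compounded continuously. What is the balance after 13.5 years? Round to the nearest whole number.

$142,497

A = P·e^(rt) = 119,560·e^(0.013·13.5) = 119,560·e^0.1755.
e^0.1755 ≈ 1.19184198865, so A ≈ 142,496.6282.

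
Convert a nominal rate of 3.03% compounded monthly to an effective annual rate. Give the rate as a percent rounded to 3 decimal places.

3.072%

One year is 12 periods at 0.002525 each: (1 + 0.002525)^12 ≈ 1.030724.
EAR = 1.030724 − 1 ≈ 3.07244%.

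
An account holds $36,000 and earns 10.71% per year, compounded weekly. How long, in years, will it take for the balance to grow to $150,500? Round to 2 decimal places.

We need (1 + 0.00205962)^(52t) = 4.1806, so 52t = ln 4.1806 / ln 1.00206 ≈ 695.2350.
t ≈ 695.2350/52 = 13.3699 years.

13.37 years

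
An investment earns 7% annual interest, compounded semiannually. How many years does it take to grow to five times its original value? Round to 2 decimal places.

23.39 years

(1 + 0.035)^(2t) = 5.
2t = ln 5 / ln(1 + 0.035) ≈ 1.6094/0.0344014 ≈ 46.7840.
t ≈ 23.3920.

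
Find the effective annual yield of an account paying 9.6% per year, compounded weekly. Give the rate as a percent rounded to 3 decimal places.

EAR = (1 + 9.6%/52)^52 − 1 = (1 + 0.00184615)^52 − 1.
(1 + 0.00184615)^52 ≈ 1.100662, so EAR ≈ 10.06616%.

10.066%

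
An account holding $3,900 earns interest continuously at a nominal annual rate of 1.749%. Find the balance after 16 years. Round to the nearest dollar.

$5,159

A = P·e^(rt) = 3,900·e^(0.01749·16) = 3,900·e^0.27984.
e^0.27984 ≈ 1.322918129, so A ≈ 5,159.3807.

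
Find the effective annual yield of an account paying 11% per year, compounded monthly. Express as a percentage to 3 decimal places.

One year is 12 periods at 0.00916667 each: (1 + 0.00916667)^12 ≈ 1.115719.
EAR = 1.115719 − 1 ≈ 11.57188%.

11.572%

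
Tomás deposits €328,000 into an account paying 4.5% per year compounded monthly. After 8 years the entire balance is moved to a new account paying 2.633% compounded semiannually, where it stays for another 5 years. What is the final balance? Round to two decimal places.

After 8 years at 4.5%: 328,000 × 1.432364654 ≈ 469,815.6065.
Then 5 years at 2.633%: 469,815.6065 × 1.1397294906 ≈ 535,462.7019.

€535,462.70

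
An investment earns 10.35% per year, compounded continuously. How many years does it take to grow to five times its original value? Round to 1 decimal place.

e^(0.1035t) = 5, so 0.1035t = ln 5 ≈ 1.6094.
t ≈ 1.6094/0.1035 ≈ 15.5501.

15.6 years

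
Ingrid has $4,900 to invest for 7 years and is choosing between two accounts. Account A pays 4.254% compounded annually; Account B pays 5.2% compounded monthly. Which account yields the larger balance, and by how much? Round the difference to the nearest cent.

Account A growth factor: (1 + 0.04254)^7 ≈ 1.338594661; balance ≈ 6,559.1138.
Account B growth factor: (1 + 0.052/12)^84 ≈ 1.437942977; balance ≈ 7,045.9206.
Account B is larger by 486.8068.

Account B, by $486.81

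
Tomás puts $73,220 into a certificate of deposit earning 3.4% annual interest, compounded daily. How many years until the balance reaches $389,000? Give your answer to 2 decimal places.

(1 + 0.0000931507)^(365t) = 389,000/73,220 = 5.3128.
365t·ln(1 + 0.0000931507) = ln(5.3128); 365t = 1.6701/9.31463e-05 ≈ 17929.9650.
t ≈ 49.1232 years.

49.12 years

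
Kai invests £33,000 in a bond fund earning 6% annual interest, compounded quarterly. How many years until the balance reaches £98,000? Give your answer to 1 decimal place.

18.3 years

We need (1 + 0.015)^(4t) = 2.9697, so 4t = ln 2.9697 / ln 1.015 ≈ 73.1069.
t ≈ 73.1069/4 = 18.2767 years.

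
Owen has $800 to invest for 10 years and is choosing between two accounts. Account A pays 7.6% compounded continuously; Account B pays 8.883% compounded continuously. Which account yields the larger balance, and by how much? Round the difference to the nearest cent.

A: e^(0.076·10) = e^0.76 ≈ 2.13827622, so 800 × 2.13827622 ≈ 1,710.6210.
B: e^(0.08883·10) = e^0.8883 ≈ 2.430993448, so 800 × 2.430993448 ≈ 1,944.7948.
Difference ≈ 234.1738 in favor of B.

Account B, by $234.17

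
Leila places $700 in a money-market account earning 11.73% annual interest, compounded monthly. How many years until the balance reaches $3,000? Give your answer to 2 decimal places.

(1 + 0.009775)^(12t) = 3,000/700 = 4.2857.
12t·ln(1 + 0.009775) = ln(4.2857); 12t = 1.4553/0.00972753 ≈ 149.6050.
t ≈ 12.4671 years.

12.47 years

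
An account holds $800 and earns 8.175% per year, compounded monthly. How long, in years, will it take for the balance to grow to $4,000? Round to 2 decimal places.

We need (1 + 0.0068125)^(12t) = 5, so 12t = ln 5 / ln 1.006813 ≈ 237.0516.
t ≈ 237.0516/12 = 19.7543 years.

19.75 years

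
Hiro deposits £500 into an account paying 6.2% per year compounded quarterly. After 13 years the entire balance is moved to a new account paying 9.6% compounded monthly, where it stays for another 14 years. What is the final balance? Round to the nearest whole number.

£4,243

Phase 1: 500·(1 + 0.0155)^52 ≈ 1,112.5672.
Phase 2: 1,112.5672·(1 + 0.008)^168 ≈ 4,243.2209.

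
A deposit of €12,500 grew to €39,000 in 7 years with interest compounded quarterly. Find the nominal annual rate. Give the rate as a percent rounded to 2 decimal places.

16.59%

(1 + r/4)^28 = 39,000/12,500 = 3.12.
1 + r/4 = 3.12^(1/28) ≈ 1.041474, so r/4 ≈ 0.0414739.
r ≈ 4·0.0414739 = 16.58955%.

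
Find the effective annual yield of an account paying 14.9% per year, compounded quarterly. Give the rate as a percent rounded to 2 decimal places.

15.75%

EAR = (1 + 14.9%/4)^4 − 1 = (1 + 0.03725)^4 − 1.
(1 + 0.03725)^4 ≈ 1.157534, so EAR ≈ 15.75340%.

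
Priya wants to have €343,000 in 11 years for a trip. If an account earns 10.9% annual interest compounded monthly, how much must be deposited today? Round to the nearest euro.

€103,974

Periodic rate = 10.9%/12 = 0.00908333; 132 periods.
P = 343,000/(1 + 0.109/12)^132 ≈ 343,000/3.29889410931 ≈ 103,974.2376.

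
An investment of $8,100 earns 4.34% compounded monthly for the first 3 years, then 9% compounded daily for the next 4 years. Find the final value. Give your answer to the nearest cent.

$13,220.71

After 3 years at 4.34%: 8,100 × 1.138788663 ≈ 9,224.1882.
Then 4 years at 9%: 9,224.1882 × 1.4332658102 ≈ 13,220.7135.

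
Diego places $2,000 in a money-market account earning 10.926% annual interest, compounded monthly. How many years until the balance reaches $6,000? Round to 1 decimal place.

10.1 years

We need (1 + 0.009105)^(12t) = 3, so 12t = ln 3 / ln 1.009105 ≈ 121.2088.
t ≈ 121.2088/12 = 10.1007 years.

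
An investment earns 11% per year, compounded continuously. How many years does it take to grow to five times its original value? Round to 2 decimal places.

14.63 years

e^(0.11t) = 5, so 0.11t = ln 5 ≈ 1.6094.
t ≈ 1.6094/0.11 ≈ 14.6313.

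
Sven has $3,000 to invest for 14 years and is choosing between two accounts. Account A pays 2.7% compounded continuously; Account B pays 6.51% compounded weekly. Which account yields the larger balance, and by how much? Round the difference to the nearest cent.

Account B, by $3,081.07

A: e^(0.027·14) = e^0.378 ≈ 1.459362943, so 3,000 × 1.459362943 ≈ 4,378.0888.
B: (1 + 0.0651/52)^728 ≈ 2.486385313, so 3,000 × 2.486385313 ≈ 7,459.1559.
Difference ≈ 3,081.0671 in favor of B.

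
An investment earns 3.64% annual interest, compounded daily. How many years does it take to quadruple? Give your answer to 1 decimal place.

(1 + 0.000099726)^(365t) = 4.
365t = ln 4 / ln(1 + 0.000099726) ≈ 1.3863/9.97211e-05 ≈ 13901.7218.
t ≈ 38.0869.

38.1 years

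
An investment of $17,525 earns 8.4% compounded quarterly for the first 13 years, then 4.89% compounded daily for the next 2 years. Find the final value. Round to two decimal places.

$56,946.60

After 13 years at 8.4%: 17,525 × 2.946718085 ≈ 51,641.2344.
Then 2 years at 4.89%: 51,641.2344 × 1.1027349909 ≈ 56,946.5962.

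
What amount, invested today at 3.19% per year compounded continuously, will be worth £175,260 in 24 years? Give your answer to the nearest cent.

P = A·e^(−rt) = 175,260·e^(−0.7656).
e^(−0.7656) ≈ 0.465054814359, so P ≈ 81,505.5068.

£81,505.51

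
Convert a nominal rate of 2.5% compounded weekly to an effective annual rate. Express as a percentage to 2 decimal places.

2.53%

EAR = (1 + 2.5%/52)^52 − 1 = (1 + 0.000480769)^52 − 1.
(1 + 0.000480769)^52 ≈ 1.025309, so EAR ≈ 2.53090%.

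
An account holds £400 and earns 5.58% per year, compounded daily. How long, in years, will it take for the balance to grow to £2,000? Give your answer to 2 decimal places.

28.85 years

We need (1 + 0.000152877)^(365t) = 5, so 365t = ln 5 / ln 1.000153 ≈ 10528.4900.
t ≈ 10528.4900/365 = 28.8452 years.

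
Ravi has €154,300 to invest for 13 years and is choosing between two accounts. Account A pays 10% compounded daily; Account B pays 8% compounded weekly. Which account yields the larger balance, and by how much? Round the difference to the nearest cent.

Account A, by €129,872.23

Account A growth factor: (1 + 0.1/365)^4745 ≈ 3.66864340871; balance ≈ 566,071.6780.
Account B growth factor: (1 + 0.08/52)^676 ≈ 2.82695686273; balance ≈ 436,199.4439.
Account A is larger by 129,872.2340.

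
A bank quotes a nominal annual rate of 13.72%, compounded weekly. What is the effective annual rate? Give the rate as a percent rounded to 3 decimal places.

EAR = (1 + 13.72%/52)^52 − 1 = (1 + 0.00263846)^52 − 1.
(1 + 0.00263846)^52 ≈ 1.14685, so EAR ≈ 14.68503%.

14.685%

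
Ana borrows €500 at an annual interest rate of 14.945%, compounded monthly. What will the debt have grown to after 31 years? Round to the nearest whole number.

€49,958

Growth factor = (1 + 0.14945/12)^372 ≈ 99.916771269.
A ≈ 500 × 99.916771269 ≈ 49,958.3856.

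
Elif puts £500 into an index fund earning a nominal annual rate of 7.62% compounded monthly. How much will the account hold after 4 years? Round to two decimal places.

£677.52

Periodic rate = 7.62%/12 = 0.00635; periods = 12·4 = 48.
A = 500·(1 + 0.00635)^48 ≈ 500·1.35504727 ≈ 677.5236.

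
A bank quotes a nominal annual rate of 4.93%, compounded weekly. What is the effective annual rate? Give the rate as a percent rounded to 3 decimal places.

5.051%

EAR = (1 + 4.93%/52)^52 − 1 = (1 + 0.000948077)^52 − 1.
(1 + 0.000948077)^52 ≈ 1.050511, so EAR ≈ 5.05109%.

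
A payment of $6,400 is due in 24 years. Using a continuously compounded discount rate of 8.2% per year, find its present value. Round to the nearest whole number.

P = A·e^(−rt) = 6,400·e^(−1.968).
e^(−1.968) ≈ 0.139736049, so P ≈ 894.3107.

$894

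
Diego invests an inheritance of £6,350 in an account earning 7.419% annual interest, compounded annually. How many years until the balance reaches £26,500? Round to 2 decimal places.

We need (1 + 0.07419)^t = 4.1732, so t = ln 4.1732 / ln 1.07419 ≈ 19.9630.

19.96 years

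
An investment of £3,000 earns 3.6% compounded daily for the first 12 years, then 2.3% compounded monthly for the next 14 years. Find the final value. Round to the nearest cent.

£6,374.35

Phase 1: 3,000·(1 + 0.036/365)^4380 ≈ 4,620.9069.
Phase 2: 4,620.9069·(1 + 0.023/12)^168 ≈ 6,374.3543.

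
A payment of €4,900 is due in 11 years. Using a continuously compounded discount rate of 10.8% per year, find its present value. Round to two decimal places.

€1,493.67

P = A·e^(−rt) = 4,900·e^(−1.188).
e^(−1.188) ≈ 0.3048303154, so P ≈ 1,493.6685.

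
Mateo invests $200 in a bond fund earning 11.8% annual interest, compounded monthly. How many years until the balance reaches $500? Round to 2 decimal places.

We need (1 + 0.00983333)^(12t) = 2.5, so 12t = ln 2.5 / ln 1.009833 ≈ 93.6395.
t ≈ 93.6395/12 = 7.8033 years.

7.80 years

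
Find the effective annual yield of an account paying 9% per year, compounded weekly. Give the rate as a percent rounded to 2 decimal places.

EAR = (1 + 9%/52)^52 − 1 = (1 + 0.00173077)^52 − 1.
(1 + 0.00173077)^52 ≈ 1.094089, so EAR ≈ 9.40892%.

9.41%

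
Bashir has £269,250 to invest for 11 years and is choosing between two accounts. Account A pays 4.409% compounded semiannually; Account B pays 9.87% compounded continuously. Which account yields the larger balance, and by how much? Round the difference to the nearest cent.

Account B, by £362,380.29

A: (1 + 0.022045)^22 ≈ 1.61562436667, so 269,250 × 1.61562436667 ≈ 435,006.8607.
B: e^(0.0987·11) = e^1.0857 ≈ 2.96151215184, so 269,250 × 2.96151215184 ≈ 797,387.1469.
Difference ≈ 362,380.2862 in favor of B.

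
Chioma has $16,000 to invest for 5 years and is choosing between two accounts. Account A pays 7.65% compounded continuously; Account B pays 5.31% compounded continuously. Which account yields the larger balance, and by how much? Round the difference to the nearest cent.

A: e^(0.0765·5) = e^0.3825 ≈ 1.4659448744, so 16,000 × 1.4659448744 ≈ 23,455.1180.
B: e^(0.0531·5) = e^0.2655 ≈ 1.3040828542, so 16,000 × 1.3040828542 ≈ 20,865.3257.
Difference ≈ 2,589.7923 in favor of A.

Account A, by $2,589.79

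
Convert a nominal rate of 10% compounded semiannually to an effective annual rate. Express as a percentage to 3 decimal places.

EAR = (1 + 10%/2)^2 − 1 = (1 + 0.05)^2 − 1.
(1 + 0.05)^2 ≈ 1.1025, so EAR ≈ 10.25000%.

10.250%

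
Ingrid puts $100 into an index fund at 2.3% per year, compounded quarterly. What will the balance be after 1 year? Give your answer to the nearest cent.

Periodic rate = 2.3%/4 = 0.00575; periods = 4·1 = 4.
A = 100·(1 + 0.00575)^4 ≈ 100·1.02319914 ≈ 102.3199.

$102.32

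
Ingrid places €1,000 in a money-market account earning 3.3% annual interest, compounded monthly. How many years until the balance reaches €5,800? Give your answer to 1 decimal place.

We need (1 + 0.00275)^(12t) = 5.8, so 12t = ln 5.8 / ln 1.00275 ≈ 640.0996.
t ≈ 640.0996/12 = 53.3416 years.

53.3 years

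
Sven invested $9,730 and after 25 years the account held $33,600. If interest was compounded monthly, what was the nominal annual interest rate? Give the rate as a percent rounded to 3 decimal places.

(1 + r/12)^300 = 33,600/9,730 = 3.45324.
1 + r/12 = 3.45324^(1/300) ≈ 1.00414, so r/12 ≈ 0.00413959.
r ≈ 12·0.00413959 = 4.96750%.

4.968%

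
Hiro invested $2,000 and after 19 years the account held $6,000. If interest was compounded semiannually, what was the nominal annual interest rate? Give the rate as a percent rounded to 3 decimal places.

5.867%

The 38-period growth factor is 6,000/2,000 = 3.
r/2 = 3^(1/38) − 1 ≈ 0.0293328, so r ≈ 2·0.0293328 = 5.86657%.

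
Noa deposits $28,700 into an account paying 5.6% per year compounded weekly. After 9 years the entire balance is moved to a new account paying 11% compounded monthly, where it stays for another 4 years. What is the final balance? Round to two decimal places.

Phase 1: 28,700·(1 + 0.056/52)^468 ≈ 47,495.0708.
Phase 2: 47,495.0708·(1 + 0.11/12)^48 ≈ 73,598.2690.

$73,598.27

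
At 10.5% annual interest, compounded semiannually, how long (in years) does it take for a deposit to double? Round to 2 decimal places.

6.77 years

(1 + 0.0525)^(2t) = 2.
2t = ln 2 / ln(1 + 0.0525) ≈ 0.69315/0.0511683 ≈ 13.5464.
t ≈ 6.7732.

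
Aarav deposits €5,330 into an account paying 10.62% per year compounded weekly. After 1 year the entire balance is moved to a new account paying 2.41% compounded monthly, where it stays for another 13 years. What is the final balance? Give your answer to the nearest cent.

€8,104.58

After 1 years at 10.62%: 5,330 × 1.111923836 ≈ 5,926.5540.
Then 13 years at 2.41%: 5,926.5540 × 1.367502133 ≈ 8,104.5753.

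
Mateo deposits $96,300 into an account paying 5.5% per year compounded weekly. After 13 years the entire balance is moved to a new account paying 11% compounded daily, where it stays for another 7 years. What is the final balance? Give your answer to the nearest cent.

After 13 years at 5.5%: 96,300 × 2.04341441469 ≈ 196,780.8081.
Then 7 years at 11%: 196,780.8081 × 2.15951572659 ≈ 424,951.2499.

$424,951.25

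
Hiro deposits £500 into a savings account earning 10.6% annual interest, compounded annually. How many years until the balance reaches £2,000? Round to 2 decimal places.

We need (1 + 0.106)^t = 4, so t = ln 4 / ln 1.106 ≈ 13.7598.

13.76 years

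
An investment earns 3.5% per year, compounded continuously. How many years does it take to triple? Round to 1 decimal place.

31.4 years

e^(0.035t) = 3, so 0.035t = ln 3 ≈ 1.0986.
t ≈ 1.0986/0.035 ≈ 31.3889.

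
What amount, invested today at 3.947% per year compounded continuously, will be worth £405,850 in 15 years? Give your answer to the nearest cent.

£224,513.00

P = A·e^(−rt) = 405,850·e^(−0.59205).
e^(−0.59205) ≈ 0.553192077785, so P ≈ 224,513.0048.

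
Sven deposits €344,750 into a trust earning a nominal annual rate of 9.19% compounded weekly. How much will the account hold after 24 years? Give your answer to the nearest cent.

€3,122,760.99

Periodic rate = 9.19%/52 = 0.00176731; periods = 52·24 = 1248.
A = 344,750·(1 + 0.0919/52)^1248 ≈ 344,750·9.058044938751 ≈ 3,122,760.9926.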